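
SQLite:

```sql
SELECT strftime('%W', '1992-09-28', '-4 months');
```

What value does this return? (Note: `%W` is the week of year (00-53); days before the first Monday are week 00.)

First apply '-4 months': 1992-09-28 → 1992-05-28.
1992-05-28 is a Thursday. SQLite's %W counts Mondays since the year started; the result is 21.

21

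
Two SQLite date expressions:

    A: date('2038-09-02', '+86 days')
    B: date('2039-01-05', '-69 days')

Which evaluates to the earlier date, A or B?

B

A = 2038-11-27.
B = 2038-10-28.
B is earlier.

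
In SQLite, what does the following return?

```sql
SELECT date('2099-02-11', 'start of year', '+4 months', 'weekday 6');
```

`start of year` rewinds 2099-02-11 to 2099-01-01.
Adding +4 months to 2099-01-01 gives 2099-05-01.
`weekday 6` advances to the next Saturday; 2099-05-01 is a Friday, so it moves forward to 2099-05-02.

2099-05-02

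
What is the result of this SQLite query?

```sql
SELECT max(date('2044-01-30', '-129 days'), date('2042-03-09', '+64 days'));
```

2043-09-23

date('2044-01-30', '-129 days') → 2043-09-23.
date('2042-03-09', '+64 days') → 2042-05-12.
Later of the two is 2043-09-23.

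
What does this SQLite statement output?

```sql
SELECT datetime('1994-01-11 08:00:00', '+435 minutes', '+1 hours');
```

435 minutes = 7h 15m; +435 minutes from 1994-01-11 08:00:00 is 1994-01-11 15:15:00.
+1 hours from 1994-01-11 15:15:00 is 1994-01-11 16:15:00.

1994-01-11 16:15:00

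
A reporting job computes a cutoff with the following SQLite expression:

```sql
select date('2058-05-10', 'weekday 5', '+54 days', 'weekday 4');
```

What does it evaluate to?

2058-07-04

`weekday 5` advances to the next Friday; 2058-05-10 is already a Friday, so it stays at 2058-05-10.
Applying '+54 days' to 2058-05-10: counting 54 days forward gives 2058-07-03.
`weekday 4` advances to the next Thursday; 2058-07-03 is a Wednesday, so it moves forward to 2058-07-04.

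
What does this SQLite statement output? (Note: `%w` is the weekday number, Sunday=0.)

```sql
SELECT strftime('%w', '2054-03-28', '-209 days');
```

0

First apply '-209 days': 2054-03-28 → 2053-08-31.
2053-08-31 is a Sunday; with Sunday=0 that is 0.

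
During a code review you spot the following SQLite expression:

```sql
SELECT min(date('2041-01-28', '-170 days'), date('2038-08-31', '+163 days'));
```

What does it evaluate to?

2039-02-10

date('2041-01-28', '-170 days') → 2040-08-11.
date('2038-08-31', '+163 days') → 2039-02-10.
Earlier of the two is 2039-02-10.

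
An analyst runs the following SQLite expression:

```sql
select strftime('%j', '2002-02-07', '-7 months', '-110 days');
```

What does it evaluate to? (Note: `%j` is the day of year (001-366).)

078

First apply '-7 months', '-110 days': 2002-02-07 → 2001-03-19.
Day-of-year for 2001-03-19: days since 2001-01-01 inclusive = 78, zero-padded to 078.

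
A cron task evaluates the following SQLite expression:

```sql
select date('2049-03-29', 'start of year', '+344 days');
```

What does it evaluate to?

2049-12-11

`start of year` rewinds 2049-03-29 to 2049-01-01.
Applying '+344 days' to 2049-01-01: counting 344 days forward gives 2049-12-11.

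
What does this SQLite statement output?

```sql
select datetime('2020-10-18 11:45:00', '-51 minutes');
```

-51 minutes from 2020-10-18 11:45:00 is 2020-10-18 10:54:00.

2020-10-18 10:54:00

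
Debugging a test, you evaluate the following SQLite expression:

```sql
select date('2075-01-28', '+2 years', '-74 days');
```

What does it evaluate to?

Adding +2 years to 2075-01-28 gives 2077-01-28.
Applying '-74 days' to 2077-01-28: counting 74 days back gives 2076-11-15.

2076-11-15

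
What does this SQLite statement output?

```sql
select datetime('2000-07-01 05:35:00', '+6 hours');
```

+6 hours from 2000-07-01 05:35:00 is 2000-07-01 11:35:00.

2000-07-01 11:35:00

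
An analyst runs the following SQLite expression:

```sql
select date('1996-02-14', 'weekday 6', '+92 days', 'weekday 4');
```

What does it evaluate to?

1996-05-23

`weekday 6` advances to the next Saturday; 1996-02-14 is a Wednesday, so it moves forward to 1996-02-17.
Applying '+92 days' to 1996-02-17: counting 92 days forward gives 1996-05-19.
`weekday 4` advances to the next Thursday; 1996-05-19 is a Sunday, so it moves forward to 1996-05-23.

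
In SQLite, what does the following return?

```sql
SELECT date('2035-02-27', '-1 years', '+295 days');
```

2034-12-19

Adding -1 year to 2035-02-27 gives 2034-02-27.
Applying '+295 days' to 2034-02-27: counting 295 days forward gives 2034-12-19.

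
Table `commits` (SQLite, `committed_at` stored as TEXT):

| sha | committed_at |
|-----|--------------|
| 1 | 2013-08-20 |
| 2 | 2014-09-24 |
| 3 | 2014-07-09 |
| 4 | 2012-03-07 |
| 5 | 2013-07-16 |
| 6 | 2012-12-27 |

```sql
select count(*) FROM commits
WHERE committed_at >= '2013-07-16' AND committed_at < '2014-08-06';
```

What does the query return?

Rows in [2013-07-16, 2014-08-06): 2013-08-20, 2014-07-09, 2013-07-16 → 3 rows.

3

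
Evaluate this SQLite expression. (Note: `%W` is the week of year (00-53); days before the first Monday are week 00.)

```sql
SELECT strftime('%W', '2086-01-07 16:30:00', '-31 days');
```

First apply '-31 days': 2086-01-07 16:30:00 → 2085-12-07 16:30:00.
2085-12-07 is a Friday. SQLite's %W counts Mondays since the year started; the result is 49.

49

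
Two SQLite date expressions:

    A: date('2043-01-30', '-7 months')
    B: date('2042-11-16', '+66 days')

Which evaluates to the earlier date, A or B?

A

A = 2042-06-30.
B = 2043-01-21.
A is earlier.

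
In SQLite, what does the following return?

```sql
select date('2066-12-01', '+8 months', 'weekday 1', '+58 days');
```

Adding +8 months to 2066-12-01 gives 2067-08-01.
`weekday 1` advances to the next Monday; 2067-08-01 is already a Monday, so it stays at 2067-08-01.
Applying '+58 days' to 2067-08-01: counting 58 days forward gives 2067-09-28.

2067-09-28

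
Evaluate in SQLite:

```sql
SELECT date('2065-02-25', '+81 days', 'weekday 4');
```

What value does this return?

2065-05-21

Applying '+81 days' to 2065-02-25: counting 81 days forward gives 2065-05-17.
`weekday 4` advances to the next Thursday; 2065-05-17 is a Sunday, so it moves forward to 2065-05-21.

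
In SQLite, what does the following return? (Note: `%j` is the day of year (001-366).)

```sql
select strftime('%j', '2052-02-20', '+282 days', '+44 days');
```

011

First apply '+282 days', '+44 days': 2052-02-20 → 2053-01-11.
Day-of-year for 2053-01-11: days since 2053-01-01 inclusive = 11, zero-padded to 011.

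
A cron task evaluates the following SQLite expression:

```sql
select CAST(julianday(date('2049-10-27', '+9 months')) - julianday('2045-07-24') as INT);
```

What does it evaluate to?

1829

Adding +9 months to 2049-10-27 gives 2050-07-27.
7 days remain in July 2045 after the 24th (31 − 24).
Full months from August 2045 through June 2050 contribute their day counts.
Then 27 days into July 2050.
Total: 7 + 31 + 30 + 31 + 30 + 31 + 31 + 28 + 31 + 30 + 31 + 30 + 31 + 31 + 30 + 31 + 30 + 31 + 31 + 28 + 31 + 30 + 31 + 30 + 31 + 31 + 30 + 31 + 30 + 31 + 31 + 29 + 31 + 30 + 31 + 30 + 31 + 31 + 30 + 31 + 30 + 31 + 31 + 28 + 31 + 30 + 31 + 30 + 31 + 31 + 30 + 31 + 30 + 31 + 31 + 28 + 31 + 30 + 31 + 30 + 27 = 1829.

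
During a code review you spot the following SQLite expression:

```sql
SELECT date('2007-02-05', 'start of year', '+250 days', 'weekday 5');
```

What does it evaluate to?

2007-09-14

`start of year` rewinds 2007-02-05 to 2007-01-01.
Applying '+250 days' to 2007-01-01: counting 250 days forward gives 2007-09-08.
`weekday 5` advances to the next Friday; 2007-09-08 is a Saturday, so it moves forward to 2007-09-14.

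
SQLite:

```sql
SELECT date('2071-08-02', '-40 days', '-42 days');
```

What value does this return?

2071-05-12

Going back 2 days from 2071-08-02 reaches 2071-07-31 (last day of July, 31 days).
Going back 31 days from 2071-07-31 reaches 2071-06-30 (last day of June, 30 days).
Going back 7 days within June lands on 2071-06-23.
Applying '-42 days' to 2071-06-23: counting 42 days back gives 2071-05-12.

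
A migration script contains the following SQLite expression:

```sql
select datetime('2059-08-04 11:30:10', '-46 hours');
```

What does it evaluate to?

-46 hours from 2059-08-04 11:30:10 is 2059-08-02 13:30:10 (crosses midnight).

2059-08-02 13:30:10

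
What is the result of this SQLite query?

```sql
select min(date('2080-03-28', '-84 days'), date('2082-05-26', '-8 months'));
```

date('2080-03-28', '-84 days') → 2080-01-04.
date('2082-05-26', '-8 months') → 2081-09-26.
Earlier of the two is 2080-01-04.

2080-01-04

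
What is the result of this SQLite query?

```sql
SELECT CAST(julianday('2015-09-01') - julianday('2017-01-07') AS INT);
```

29 days remain in September 2015 after the 1st (30 − 1).
Full months from October 2015 through December 2016 contribute their day counts.
Then 7 days into January 2017.
Total: 29 + 31 + 30 + 31 + 31 + 29 + 31 + 30 + 31 + 30 + 31 + 31 + 30 + 31 + 30 + 31 + 7 = 494.
The subtraction is earlier − later, so the result is −494 → -494.

-494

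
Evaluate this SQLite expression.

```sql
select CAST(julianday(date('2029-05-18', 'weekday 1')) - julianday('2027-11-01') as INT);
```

567

`weekday 1` advances to the next Monday; 2029-05-18 is a Friday, so it moves forward to 2029-05-21.
29 days remain in November 2027 after the 1st (30 − 1).
Full months from December 2027 through April 2029 contribute their day counts.
Then 21 days into May 2029.
Total: 29 + 31 + 31 + 29 + 31 + 30 + 31 + 30 + 31 + 31 + 30 + 31 + 30 + 31 + 31 + 28 + 31 + 30 + 21 = 567.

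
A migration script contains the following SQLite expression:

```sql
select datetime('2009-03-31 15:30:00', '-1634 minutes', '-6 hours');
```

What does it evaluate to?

2009-03-30 06:16:00

1634 minutes = 27h 14m; -1634 minutes from 2009-03-31 15:30:00 is 2009-03-30 12:16:00 (crosses midnight).
-6 hours from 2009-03-30 12:16:00 is 2009-03-30 06:16:00.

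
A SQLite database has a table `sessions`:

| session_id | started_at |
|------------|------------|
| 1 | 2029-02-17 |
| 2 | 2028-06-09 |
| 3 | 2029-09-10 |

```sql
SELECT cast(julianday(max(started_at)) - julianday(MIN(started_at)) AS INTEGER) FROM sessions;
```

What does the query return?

MIN = 2028-06-09, MAX = 2029-09-10.
21 days remain in June 2028 after the 9th (30 − 9).
Full months from July 2028 through August 2029 contribute their day counts.
Then 10 days into September 2029.
Total: 21 + 31 + 31 + 30 + 31 + 30 + 31 + 31 + 28 + 31 + 30 + 31 + 30 + 31 + 31 + 10 = 458.

458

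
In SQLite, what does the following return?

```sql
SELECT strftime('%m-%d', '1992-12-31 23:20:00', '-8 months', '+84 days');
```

First apply '-8 months', '+84 days': 1992-12-31 23:20:00 → 1992-07-24 23:20:00.
`%m-%d` extracts the month-day: 07-24.

07-24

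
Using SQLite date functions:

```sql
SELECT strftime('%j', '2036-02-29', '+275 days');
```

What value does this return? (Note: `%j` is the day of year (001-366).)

First apply '+275 days': 2036-02-29 → 2036-11-30.
Day-of-year for 2036-11-30: days since 2036-01-01 inclusive = 335, zero-padded to 335.

335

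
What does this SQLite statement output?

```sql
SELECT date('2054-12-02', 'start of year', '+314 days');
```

`start of year` rewinds 2054-12-02 to 2054-01-01.
Applying '+314 days' to 2054-01-01: counting 314 days forward gives 2054-11-11.

2054-11-11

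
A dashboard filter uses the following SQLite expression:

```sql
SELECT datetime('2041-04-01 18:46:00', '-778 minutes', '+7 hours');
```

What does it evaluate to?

778 minutes = 12h 58m; -778 minutes from 2041-04-01 18:46:00 is 2041-04-01 05:48:00.
+7 hours from 2041-04-01 05:48:00 is 2041-04-01 12:48:00.

2041-04-01 12:48:00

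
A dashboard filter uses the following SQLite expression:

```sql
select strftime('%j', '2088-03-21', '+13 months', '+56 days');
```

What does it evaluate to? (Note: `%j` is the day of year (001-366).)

First apply '+13 months', '+56 days': 2088-03-21 → 2089-06-16.
Day-of-year for 2089-06-16: days since 2089-01-01 inclusive = 167, zero-padded to 167.

167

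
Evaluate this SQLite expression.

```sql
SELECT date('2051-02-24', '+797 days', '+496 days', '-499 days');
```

Applying '+797 days' to 2051-02-24: counting 797 days forward gives 2053-05-01.
Applying '+496 days' to 2053-05-01: counting 496 days forward gives 2054-09-09.
Applying '-499 days' to 2054-09-09: counting 499 days back gives 2053-04-28.

2053-04-28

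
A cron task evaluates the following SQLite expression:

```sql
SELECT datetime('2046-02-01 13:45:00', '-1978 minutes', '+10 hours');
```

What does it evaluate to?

1978 minutes = 32h 58m; -1978 minutes from 2046-02-01 13:45:00 is 2046-01-31 04:47:00 (crosses midnight).
+10 hours from 2046-01-31 04:47:00 is 2046-01-31 14:47:00.

2046-01-31 14:47:00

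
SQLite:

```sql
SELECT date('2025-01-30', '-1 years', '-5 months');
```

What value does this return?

Adding -1 year to 2025-01-30 gives 2024-01-30.
Adding -5 months to 2024-01-30 gives 2023-08-30.

2023-08-30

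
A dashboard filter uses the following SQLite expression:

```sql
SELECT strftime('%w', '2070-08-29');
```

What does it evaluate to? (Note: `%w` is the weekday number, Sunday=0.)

2070-08-29 is a Friday; with Sunday=0 that is 5.

5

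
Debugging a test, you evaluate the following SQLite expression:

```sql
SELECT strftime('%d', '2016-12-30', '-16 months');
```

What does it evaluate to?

30

First apply '-16 months': 2016-12-30 → 2015-08-30.
`%d` extracts the 2-digit day of month: 30.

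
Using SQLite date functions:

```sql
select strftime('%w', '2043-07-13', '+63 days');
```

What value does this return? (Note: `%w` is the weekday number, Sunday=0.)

1

First apply '+63 days': 2043-07-13 → 2043-09-14.
2043-09-14 is a Monday; with Sunday=0 that is 1.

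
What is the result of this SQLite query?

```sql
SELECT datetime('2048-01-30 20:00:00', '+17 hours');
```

2048-01-31 13:00:00

+17 hours from 2048-01-30 20:00:00 is 2048-01-31 13:00:00 (crosses midnight).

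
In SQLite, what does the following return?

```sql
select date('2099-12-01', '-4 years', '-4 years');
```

2091-12-01

Adding -4 years to 2099-12-01 gives 2095-12-01.
Adding -4 years to 2095-12-01 gives 2091-12-01.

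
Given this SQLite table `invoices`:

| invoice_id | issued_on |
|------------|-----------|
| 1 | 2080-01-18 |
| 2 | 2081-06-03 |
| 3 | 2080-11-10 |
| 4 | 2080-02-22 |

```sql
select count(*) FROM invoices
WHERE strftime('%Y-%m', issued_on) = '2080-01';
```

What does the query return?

Rows with year-month 2080-01: 2080-01-18 → 1.

1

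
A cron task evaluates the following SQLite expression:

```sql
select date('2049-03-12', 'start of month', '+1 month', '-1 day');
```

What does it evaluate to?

2049-03-31

`start of month` rewinds 2049-03-12 to 2049-03-01.
Adding +1 month to 2049-03-01 gives 2049-04-01.
Going back 1 day from 2049-04-01 reaches 2049-03-31 (last day of March, 31 days).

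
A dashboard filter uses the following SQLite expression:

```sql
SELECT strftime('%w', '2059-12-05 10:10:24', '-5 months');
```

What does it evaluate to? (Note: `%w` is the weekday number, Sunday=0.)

6

First apply '-5 months': 2059-12-05 10:10:24 → 2059-07-05 10:10:24.
2059-07-05 is a Saturday; with Sunday=0 that is 6.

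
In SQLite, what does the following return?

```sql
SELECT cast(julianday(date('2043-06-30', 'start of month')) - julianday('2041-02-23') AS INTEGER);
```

`start of month` rewinds 2043-06-30 to 2043-06-01.
5 days remain in February 2041 after the 23rd (28 − 23).
Full months from March 2041 through May 2043 contribute their day counts.
Then 1 day into June 2043.
Total: 5 + 31 + 30 + 31 + 30 + 31 + 31 + 30 + 31 + 30 + 31 + 31 + 28 + 31 + 30 + 31 + 30 + 31 + 31 + 30 + 31 + 30 + 31 + 31 + 28 + 31 + 30 + 31 + 1 = 828.

828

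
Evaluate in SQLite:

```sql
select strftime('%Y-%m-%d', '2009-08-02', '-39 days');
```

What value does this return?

2009-06-24

First apply '-39 days': 2009-08-02 → 2009-06-24.
`%Y-%m-%d` extracts the ISO date: 2009-06-24.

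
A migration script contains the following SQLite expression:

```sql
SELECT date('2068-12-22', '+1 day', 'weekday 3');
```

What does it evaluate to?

Advancing 1 more day within December lands on 2068-12-23.
`weekday 3` advances to the next Wednesday; 2068-12-23 is a Sunday, so it moves forward to 2068-12-26.

2068-12-26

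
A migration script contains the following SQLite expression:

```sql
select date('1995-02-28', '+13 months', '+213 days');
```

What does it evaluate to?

Adding +13 months to 1995-02-28 gives 1996-03-28.
Applying '+213 days' to 1996-03-28: counting 213 days forward gives 1996-10-27.

1996-10-27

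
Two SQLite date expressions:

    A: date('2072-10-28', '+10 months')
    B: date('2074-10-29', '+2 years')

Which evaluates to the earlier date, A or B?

A

A = 2073-08-28.
B = 2076-10-29.
A is earlier.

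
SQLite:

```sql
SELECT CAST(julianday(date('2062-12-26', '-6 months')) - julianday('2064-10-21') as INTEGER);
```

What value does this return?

Adding -6 months to 2062-12-26 gives 2062-06-26.
4 days remain in June 2062 after the 26th (30 − 26).
Full months from July 2062 through September 2064 contribute their day counts.
Then 21 days into October 2064.
Total: 4 + 31 + 31 + 30 + 31 + 30 + 31 + 31 + 28 + 31 + 30 + 31 + 30 + 31 + 31 + 30 + 31 + 30 + 31 + 31 + 29 + 31 + 30 + 31 + 30 + 31 + 31 + 30 + 21 = 848.
The subtraction is earlier − later, so the result is −848 → -848.

-848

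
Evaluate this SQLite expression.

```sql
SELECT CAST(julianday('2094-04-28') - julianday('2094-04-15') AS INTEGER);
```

Both dates are in April 2094: 28 − 15 = 13.

13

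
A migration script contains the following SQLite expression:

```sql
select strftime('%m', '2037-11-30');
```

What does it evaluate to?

11

`%m` extracts the 2-digit month (01-12): 11.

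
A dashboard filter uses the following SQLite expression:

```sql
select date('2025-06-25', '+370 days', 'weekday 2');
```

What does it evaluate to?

Applying '+370 days' to 2025-06-25: counting 370 days forward gives 2026-06-30.
`weekday 2` advances to the next Tuesday; 2026-06-30 is already a Tuesday, so it stays at 2026-06-30.

2026-06-30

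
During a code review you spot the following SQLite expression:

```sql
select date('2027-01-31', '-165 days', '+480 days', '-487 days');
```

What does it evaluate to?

Applying '-165 days' to 2027-01-31: counting 165 days back gives 2026-08-19.
Applying '+480 days' to 2026-08-19: counting 480 days forward gives 2027-12-12.
Applying '-487 days' to 2027-12-12: counting 487 days back gives 2026-08-12.

2026-08-12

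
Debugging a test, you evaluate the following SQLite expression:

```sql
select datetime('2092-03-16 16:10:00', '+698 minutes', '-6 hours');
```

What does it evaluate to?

698 minutes = 11h 38m; +698 minutes from 2092-03-16 16:10:00 is 2092-03-17 03:48:00 (crosses midnight).
-6 hours from 2092-03-17 03:48:00 is 2092-03-16 21:48:00 (crosses midnight).

2092-03-16 21:48:00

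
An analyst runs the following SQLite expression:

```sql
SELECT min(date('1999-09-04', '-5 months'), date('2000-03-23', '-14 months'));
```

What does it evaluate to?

date('1999-09-04', '-5 months') → 1999-04-04.
date('2000-03-23', '-14 months') → 1999-01-23.
Earlier of the two is 1999-01-23.

1999-01-23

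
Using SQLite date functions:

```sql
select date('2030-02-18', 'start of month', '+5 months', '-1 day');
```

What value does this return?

2030-06-30

`start of month` rewinds 2030-02-18 to 2030-02-01.
Adding +5 months to 2030-02-01 gives 2030-07-01.
Going back 1 day from 2030-07-01 reaches 2030-06-30 (last day of June, 30 days).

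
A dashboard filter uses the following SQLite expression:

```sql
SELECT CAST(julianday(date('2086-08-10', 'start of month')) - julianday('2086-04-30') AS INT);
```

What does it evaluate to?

`start of month` rewinds 2086-08-10 to 2086-08-01.
0 days remain in April 2086 after the 30th (30 − 30).
May 2086: 31 days.
June 2086: 30 days.
July 2086: 31 days.
Then 1 day into August 2086.
Total: 0 + 31 + 30 + 31 + 1 = 93.

93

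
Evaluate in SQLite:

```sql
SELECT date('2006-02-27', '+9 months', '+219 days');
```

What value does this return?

Adding +9 months to 2006-02-27 gives 2006-11-27.
Applying '+219 days' to 2006-11-27: counting 219 days forward gives 2007-07-04.

2007-07-04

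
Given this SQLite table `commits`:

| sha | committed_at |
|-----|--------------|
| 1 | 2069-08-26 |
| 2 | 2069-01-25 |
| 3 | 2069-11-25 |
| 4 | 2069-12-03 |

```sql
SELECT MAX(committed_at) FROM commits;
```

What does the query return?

MAX over {2069-01-25, 2069-08-26, 2069-11-25, 2069-12-03}.

2069-12-03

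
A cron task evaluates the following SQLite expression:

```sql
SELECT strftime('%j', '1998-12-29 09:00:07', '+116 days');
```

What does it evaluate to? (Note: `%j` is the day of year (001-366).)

First apply '+116 days': 1998-12-29 09:00:07 → 1999-04-24 09:00:07.
Day-of-year for 1999-04-24: days since 1999-01-01 inclusive = 114, zero-padded to 114.

114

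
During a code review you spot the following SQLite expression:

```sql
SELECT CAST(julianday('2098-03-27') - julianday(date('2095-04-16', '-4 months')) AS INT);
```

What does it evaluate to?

Adding -4 months to 2095-04-16 gives 2094-12-16.
15 days remain in December 2094 after the 16th (31 − 16).
Full months from January 2095 through February 2098 contribute their day counts.
Then 27 days into March 2098.
Total: 15 + 31 + 28 + 31 + 30 + 31 + 30 + 31 + 31 + 30 + 31 + 30 + 31 + 31 + 29 + 31 + 30 + 31 + 30 + 31 + 31 + 30 + 31 + 30 + 31 + 31 + 28 + 31 + 30 + 31 + 30 + 31 + 31 + 30 + 31 + 30 + 31 + 31 + 28 + 27 = 1197.

1197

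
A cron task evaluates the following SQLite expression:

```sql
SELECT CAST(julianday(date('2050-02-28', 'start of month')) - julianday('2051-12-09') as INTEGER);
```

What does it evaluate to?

-676

`start of month` rewinds 2050-02-28 to 2050-02-01.
27 days remain in February 2050 after the 1st (28 − 1).
Full months from March 2050 through November 2051 contribute their day counts.
Then 9 days into December 2051.
Total: 27 + 31 + 30 + 31 + 30 + 31 + 31 + 30 + 31 + 30 + 31 + 31 + 28 + 31 + 30 + 31 + 30 + 31 + 31 + 30 + 31 + 30 + 9 = 676.
The subtraction is earlier − later, so the result is −676 → -676.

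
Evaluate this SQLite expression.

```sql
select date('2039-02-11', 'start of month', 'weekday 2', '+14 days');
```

2039-02-15

`start of month` rewinds 2039-02-11 to 2039-02-01.
`weekday 2` advances to the next Tuesday; 2039-02-01 is already a Tuesday, so it stays at 2039-02-01.
Advancing 14 more days within February lands on 2039-02-15.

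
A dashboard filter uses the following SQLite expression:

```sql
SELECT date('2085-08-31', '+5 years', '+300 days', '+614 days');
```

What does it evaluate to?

2093-03-02

Adding +5 years to 2085-08-31 gives 2090-08-31.
Applying '+300 days' to 2090-08-31: counting 300 days forward gives 2091-06-27.
Applying '+614 days' to 2091-06-27: counting 614 days forward gives 2093-03-02.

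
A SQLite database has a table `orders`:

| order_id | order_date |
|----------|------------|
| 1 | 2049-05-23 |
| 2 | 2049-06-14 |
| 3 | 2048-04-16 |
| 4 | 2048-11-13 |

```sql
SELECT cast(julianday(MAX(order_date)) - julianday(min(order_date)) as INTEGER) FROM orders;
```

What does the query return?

MIN = 2048-04-16, MAX = 2049-06-14.
14 days remain in April 2048 after the 16th (30 − 16).
Full months from May 2048 through May 2049 contribute their day counts.
Then 14 days into June 2049.
Total: 14 + 31 + 30 + 31 + 31 + 30 + 31 + 30 + 31 + 31 + 28 + 31 + 30 + 31 + 14 = 424.

424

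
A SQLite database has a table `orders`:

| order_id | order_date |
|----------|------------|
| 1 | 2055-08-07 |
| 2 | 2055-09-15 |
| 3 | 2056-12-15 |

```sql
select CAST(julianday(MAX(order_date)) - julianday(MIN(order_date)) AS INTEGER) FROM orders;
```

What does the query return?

496

MIN = 2055-08-07, MAX = 2056-12-15.
24 days remain in August 2055 after the 7th (31 − 7).
Full months from September 2055 through November 2056 contribute their day counts.
Then 15 days into December 2056.
Total: 24 + 30 + 31 + 30 + 31 + 31 + 29 + 31 + 30 + 31 + 30 + 31 + 31 + 30 + 31 + 30 + 15 = 496.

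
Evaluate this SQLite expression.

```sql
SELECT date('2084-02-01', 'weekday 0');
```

2084-02-06

`weekday 0` advances to the next Sunday; 2084-02-01 is a Tuesday, so it moves forward to 2084-02-06.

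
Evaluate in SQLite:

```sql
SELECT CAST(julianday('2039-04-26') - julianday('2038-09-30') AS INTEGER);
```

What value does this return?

208

0 days remain in September 2038 after the 30th (30 − 30).
Full months from October 2038 through March 2039 contribute their day counts.
Then 26 days into April 2039.
Total: 0 + 31 + 30 + 31 + 31 + 28 + 31 + 26 = 208.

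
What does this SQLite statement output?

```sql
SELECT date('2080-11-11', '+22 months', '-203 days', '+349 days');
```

Adding +22 months to 2080-11-11 gives 2082-09-11.
Applying '-203 days' to 2082-09-11: counting 203 days back gives 2082-02-20.
Applying '+349 days' to 2082-02-20: counting 349 days forward gives 2083-02-04.

2083-02-04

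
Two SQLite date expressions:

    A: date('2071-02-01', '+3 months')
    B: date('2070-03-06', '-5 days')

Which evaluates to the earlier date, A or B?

B

A = 2071-05-01.
B = 2070-03-01.
B is earlier.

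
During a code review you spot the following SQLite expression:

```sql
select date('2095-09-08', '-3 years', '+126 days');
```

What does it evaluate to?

Adding -3 years to 2095-09-08 gives 2092-09-08.
Applying '+126 days' to 2092-09-08: counting 126 days forward gives 2093-01-12.

2093-01-12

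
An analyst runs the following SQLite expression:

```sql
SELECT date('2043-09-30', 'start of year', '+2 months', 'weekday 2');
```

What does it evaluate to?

2043-03-03

`start of year` rewinds 2043-09-30 to 2043-01-01.
Adding +2 months to 2043-01-01 gives 2043-03-01.
`weekday 2` advances to the next Tuesday; 2043-03-01 is a Sunday, so it moves forward to 2043-03-03.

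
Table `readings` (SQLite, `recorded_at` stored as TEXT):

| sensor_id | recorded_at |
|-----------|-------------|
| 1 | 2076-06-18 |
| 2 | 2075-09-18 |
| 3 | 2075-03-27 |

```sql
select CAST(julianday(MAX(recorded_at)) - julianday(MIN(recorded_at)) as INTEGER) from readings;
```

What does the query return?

MIN = 2075-03-27, MAX = 2076-06-18.
4 days remain in March 2075 after the 27th (31 − 27).
Full months from April 2075 through May 2076 contribute their day counts.
Then 18 days into June 2076.
Total: 4 + 30 + 31 + 30 + 31 + 31 + 30 + 31 + 30 + 31 + 31 + 29 + 31 + 30 + 31 + 18 = 449.

449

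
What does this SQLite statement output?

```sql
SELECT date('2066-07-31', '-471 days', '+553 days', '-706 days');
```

Applying '-471 days' to 2066-07-31: counting 471 days back gives 2065-04-16.
Applying '+553 days' to 2065-04-16: counting 553 days forward gives 2066-10-21.
Applying '-706 days' to 2066-10-21: counting 706 days back gives 2064-11-14.

2064-11-14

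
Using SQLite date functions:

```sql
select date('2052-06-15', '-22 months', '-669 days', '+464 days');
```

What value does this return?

2050-01-22

Adding -22 months to 2052-06-15 gives 2050-08-15.
Applying '-669 days' to 2050-08-15: counting 669 days back gives 2048-10-15.
Applying '+464 days' to 2048-10-15: counting 464 days forward gives 2050-01-22.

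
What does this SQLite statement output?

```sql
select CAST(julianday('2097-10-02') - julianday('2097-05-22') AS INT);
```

9 days remain in May 2097 after the 22nd (31 − 22).
June 2097: 30 days.
July 2097: 31 days.
August 2097: 31 days.
September 2097: 30 days.
Then 2 days into October 2097.
Total: 9 + 30 + 31 + 31 + 30 + 2 = 133.

133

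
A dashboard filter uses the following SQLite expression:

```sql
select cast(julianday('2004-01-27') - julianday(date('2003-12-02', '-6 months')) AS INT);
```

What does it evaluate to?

239

Adding -6 months to 2003-12-02 gives 2003-06-02.
28 days remain in June 2003 after the 2nd (30 − 2).
Full months from July 2003 through December 2003 contribute their day counts.
Then 27 days into January 2004.
Total: 28 + 31 + 31 + 30 + 31 + 30 + 31 + 27 = 239.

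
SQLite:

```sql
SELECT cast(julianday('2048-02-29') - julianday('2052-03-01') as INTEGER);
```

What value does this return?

-1462

0 days remain in February 2048 after the 29th (29 − 29).
Full months from March 2048 through February 2052 contribute their day counts.
Then 1 day into March 2052.
Total: 0 + 31 + 30 + 31 + 30 + 31 + 31 + 30 + 31 + 30 + 31 + 31 + 28 + 31 + 30 + 31 + 30 + 31 + 31 + 30 + 31 + 30 + 31 + 31 + 28 + 31 + 30 + 31 + 30 + 31 + 31 + 30 + 31 + 30 + 31 + 31 + 28 + 31 + 30 + 31 + 30 + 31 + 31 + 30 + 31 + 30 + 31 + 31 + 29 + 1 = 1462.
The subtraction is earlier − later, so the result is −1462 → -1462.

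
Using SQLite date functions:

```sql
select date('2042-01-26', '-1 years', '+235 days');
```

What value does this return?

2041-09-18

Adding -1 year to 2042-01-26 gives 2041-01-26.
Applying '+235 days' to 2041-01-26: counting 235 days forward gives 2041-09-18.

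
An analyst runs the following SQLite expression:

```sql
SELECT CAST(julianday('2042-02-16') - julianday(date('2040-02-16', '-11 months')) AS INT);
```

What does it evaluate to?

1068

Adding -11 months to 2040-02-16 gives 2039-03-16.
15 days remain in March 2039 after the 16th (31 − 16).
Full months from April 2039 through January 2042 contribute their day counts.
Then 16 days into February 2042.
Total: 15 + 30 + 31 + 30 + 31 + 31 + 30 + 31 + 30 + 31 + 31 + 29 + 31 + 30 + 31 + 30 + 31 + 31 + 30 + 31 + 30 + 31 + 31 + 28 + 31 + 30 + 31 + 30 + 31 + 31 + 30 + 31 + 30 + 31 + 31 + 16 = 1068.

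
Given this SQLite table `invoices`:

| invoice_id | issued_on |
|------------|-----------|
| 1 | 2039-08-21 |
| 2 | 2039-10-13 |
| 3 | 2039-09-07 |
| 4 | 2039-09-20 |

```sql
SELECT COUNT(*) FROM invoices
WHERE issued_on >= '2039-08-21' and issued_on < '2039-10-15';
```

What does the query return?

Rows in [2039-08-21, 2039-10-15): 2039-08-21, 2039-10-13, 2039-09-07, 2039-09-20 → 4 rows.

4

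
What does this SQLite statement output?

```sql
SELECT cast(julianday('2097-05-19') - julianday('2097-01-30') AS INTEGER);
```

109

1 day remains in January 2097 after the 30th (31 − 30).
February 2097: 28 days.
March 2097: 31 days.
April 2097: 30 days.
Then 19 days into May 2097.
Total: 1 + 28 + 31 + 30 + 19 = 109.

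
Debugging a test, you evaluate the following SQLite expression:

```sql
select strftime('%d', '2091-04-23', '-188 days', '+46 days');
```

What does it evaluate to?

First apply '-188 days', '+46 days': 2091-04-23 → 2090-12-02.
`%d` extracts the 2-digit day of month: 02.

02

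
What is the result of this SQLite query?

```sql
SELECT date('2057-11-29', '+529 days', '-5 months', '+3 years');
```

Applying '+529 days' to 2057-11-29: counting 529 days forward gives 2059-05-12.
Adding -5 months to 2059-05-12 gives 2058-12-12.
Adding +3 years to 2058-12-12 gives 2061-12-12.

2061-12-12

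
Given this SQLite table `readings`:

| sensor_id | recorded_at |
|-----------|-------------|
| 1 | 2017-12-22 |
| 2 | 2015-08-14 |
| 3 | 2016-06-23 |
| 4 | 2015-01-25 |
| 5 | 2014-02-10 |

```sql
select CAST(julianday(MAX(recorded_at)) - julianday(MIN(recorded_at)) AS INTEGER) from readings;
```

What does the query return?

1411

MIN = 2014-02-10, MAX = 2017-12-22.
18 days remain in February 2014 after the 10th (28 − 10).
Full months from March 2014 through November 2017 contribute their day counts.
Then 22 days into December 2017.
Total: 18 + 31 + 30 + 31 + 30 + 31 + 31 + 30 + 31 + 30 + 31 + 31 + 28 + 31 + 30 + 31 + 30 + 31 + 31 + 30 + 31 + 30 + 31 + 31 + 29 + 31 + 30 + 31 + 30 + 31 + 31 + 30 + 31 + 30 + 31 + 31 + 28 + 31 + 30 + 31 + 30 + 31 + 31 + 30 + 31 + 30 + 22 = 1411.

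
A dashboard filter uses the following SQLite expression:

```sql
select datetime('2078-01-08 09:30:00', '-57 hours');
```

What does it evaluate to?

2078-01-06 00:30:00

-57 hours from 2078-01-08 09:30:00 is 2078-01-06 00:30:00 (crosses midnight).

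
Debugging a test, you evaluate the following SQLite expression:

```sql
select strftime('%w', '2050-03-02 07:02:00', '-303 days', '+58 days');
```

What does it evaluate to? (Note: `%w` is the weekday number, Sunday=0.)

3

First apply '-303 days', '+58 days': 2050-03-02 07:02:00 → 2049-06-30 07:02:00.
2049-06-30 is a Wednesday; with Sunday=0 that is 3.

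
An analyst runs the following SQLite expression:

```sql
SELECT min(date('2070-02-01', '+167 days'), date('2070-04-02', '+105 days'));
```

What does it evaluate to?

date('2070-02-01', '+167 days') → 2070-07-18.
date('2070-04-02', '+105 days') → 2070-07-16.
Earlier of the two is 2070-07-16.

2070-07-16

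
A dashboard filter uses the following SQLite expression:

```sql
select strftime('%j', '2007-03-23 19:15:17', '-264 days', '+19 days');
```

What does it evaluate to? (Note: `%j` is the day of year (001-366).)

202

First apply '-264 days', '+19 days': 2007-03-23 19:15:17 → 2006-07-21 19:15:17.
Day-of-year for 2006-07-21: days since 2006-01-01 inclusive = 202, zero-padded to 202.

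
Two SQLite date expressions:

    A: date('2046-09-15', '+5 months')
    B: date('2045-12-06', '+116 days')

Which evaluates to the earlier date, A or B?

A = 2047-02-15.
B = 2046-04-01.
B is earlier.

B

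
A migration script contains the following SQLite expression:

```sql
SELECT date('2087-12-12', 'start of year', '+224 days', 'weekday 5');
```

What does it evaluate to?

2087-08-15

`start of year` rewinds 2087-12-12 to 2087-01-01.
Applying '+224 days' to 2087-01-01: counting 224 days forward gives 2087-08-13.
`weekday 5` advances to the next Friday; 2087-08-13 is a Wednesday, so it moves forward to 2087-08-15.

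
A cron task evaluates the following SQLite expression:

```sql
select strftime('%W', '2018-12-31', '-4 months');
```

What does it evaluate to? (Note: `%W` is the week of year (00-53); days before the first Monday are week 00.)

35

First apply '-4 months': 2018-12-31 → 2018-08-31.
2018-08-31 is a Friday. SQLite's %W counts Mondays since the year started; the result is 35.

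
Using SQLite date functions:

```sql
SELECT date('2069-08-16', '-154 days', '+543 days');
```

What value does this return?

2070-09-09

Applying '-154 days' to 2069-08-16: counting 154 days back gives 2069-03-15.
Applying '+543 days' to 2069-03-15: counting 543 days forward gives 2070-09-09.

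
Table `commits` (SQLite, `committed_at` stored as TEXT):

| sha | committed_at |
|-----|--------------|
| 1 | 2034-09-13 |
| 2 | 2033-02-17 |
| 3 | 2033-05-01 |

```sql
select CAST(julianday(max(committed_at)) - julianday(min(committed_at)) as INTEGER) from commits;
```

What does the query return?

MIN = 2033-02-17, MAX = 2034-09-13.
11 days remain in February 2033 after the 17th (28 − 17).
Full months from March 2033 through August 2034 contribute their day counts.
Then 13 days into September 2034.
Total: 11 + 31 + 30 + 31 + 30 + 31 + 31 + 30 + 31 + 30 + 31 + 31 + 28 + 31 + 30 + 31 + 30 + 31 + 31 + 13 = 573.

573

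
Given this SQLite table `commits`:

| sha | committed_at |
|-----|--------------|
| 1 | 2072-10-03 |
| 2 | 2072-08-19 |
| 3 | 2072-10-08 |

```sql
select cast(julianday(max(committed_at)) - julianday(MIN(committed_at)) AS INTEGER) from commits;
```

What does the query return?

MIN = 2072-08-19, MAX = 2072-10-08.
12 days remain in August 2072 after the 19th (31 − 19).
September 2072: 30 days.
Then 8 days into October 2072.
Total: 12 + 30 + 8 = 50.

50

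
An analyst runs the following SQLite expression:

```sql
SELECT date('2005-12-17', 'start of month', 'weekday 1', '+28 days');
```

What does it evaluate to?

2006-01-02

`start of month` rewinds 2005-12-17 to 2005-12-01.
`weekday 1` advances to the next Monday; 2005-12-01 is a Thursday, so it moves forward to 2005-12-05.
December 2005 has 31 days; 26 remain after the 5th, so 27 days reach 2006-01-01.
Advancing 1 more day within January lands on 2006-01-02.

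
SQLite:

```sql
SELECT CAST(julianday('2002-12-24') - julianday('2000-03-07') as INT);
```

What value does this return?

24 days remain in March 2000 after the 7th (31 − 7).
Full months from April 2000 through November 2002 contribute their day counts.
Then 24 days into December 2002.
Total: 24 + 30 + 31 + 30 + 31 + 31 + 30 + 31 + 30 + 31 + 31 + 28 + 31 + 30 + 31 + 30 + 31 + 31 + 30 + 31 + 30 + 31 + 31 + 28 + 31 + 30 + 31 + 30 + 31 + 31 + 30 + 31 + 30 + 24 = 1022.

1022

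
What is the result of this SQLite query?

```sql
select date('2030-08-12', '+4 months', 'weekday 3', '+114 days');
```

2031-04-11

Adding +4 months to 2030-08-12 gives 2030-12-12.
`weekday 3` advances to the next Wednesday; 2030-12-12 is a Thursday, so it moves forward to 2030-12-18.
Applying '+114 days' to 2030-12-18: counting 114 days forward gives 2031-04-11.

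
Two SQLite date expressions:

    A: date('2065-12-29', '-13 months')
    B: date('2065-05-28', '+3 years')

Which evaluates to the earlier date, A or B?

A = 2064-11-29.
B = 2068-05-28.
A is earlier.

A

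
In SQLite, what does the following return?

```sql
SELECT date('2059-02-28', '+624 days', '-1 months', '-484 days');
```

2059-06-17

Applying '+624 days' to 2059-02-28: counting 624 days forward gives 2060-11-13.
Adding -1 month to 2060-11-13 gives 2060-10-13.
Applying '-484 days' to 2060-10-13: counting 484 days back gives 2059-06-17.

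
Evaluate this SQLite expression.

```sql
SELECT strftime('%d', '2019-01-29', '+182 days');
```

First apply '+182 days': 2019-01-29 → 2019-07-30.
`%d` extracts the 2-digit day of month: 30.

30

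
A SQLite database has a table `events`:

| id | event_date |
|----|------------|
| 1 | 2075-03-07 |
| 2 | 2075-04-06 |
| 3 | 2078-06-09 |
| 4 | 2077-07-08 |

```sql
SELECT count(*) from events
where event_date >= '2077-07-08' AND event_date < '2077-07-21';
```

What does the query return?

1

Rows in [2077-07-08, 2077-07-21): 2077-07-08 → 1 row.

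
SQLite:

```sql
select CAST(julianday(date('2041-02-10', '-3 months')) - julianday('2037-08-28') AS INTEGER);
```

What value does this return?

Adding -3 months to 2041-02-10 gives 2040-11-10.
3 days remain in August 2037 after the 28th (31 − 28).
Full months from September 2037 through October 2040 contribute their day counts.
Then 10 days into November 2040.
Total: 3 + 30 + 31 + 30 + 31 + 31 + 28 + 31 + 30 + 31 + 30 + 31 + 31 + 30 + 31 + 30 + 31 + 31 + 28 + 31 + 30 + 31 + 30 + 31 + 31 + 30 + 31 + 30 + 31 + 31 + 29 + 31 + 30 + 31 + 30 + 31 + 31 + 30 + 31 + 10 = 1170.

1170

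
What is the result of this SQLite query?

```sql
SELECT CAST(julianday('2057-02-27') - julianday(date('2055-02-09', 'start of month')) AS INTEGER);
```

757

`start of month` rewinds 2055-02-09 to 2055-02-01.
27 days remain in February 2055 after the 1st (28 − 1).
Full months from March 2055 through January 2057 contribute their day counts.
Then 27 days into February 2057.
Total: 27 + 31 + 30 + 31 + 30 + 31 + 31 + 30 + 31 + 30 + 31 + 31 + 29 + 31 + 30 + 31 + 30 + 31 + 31 + 30 + 31 + 30 + 31 + 31 + 27 = 757.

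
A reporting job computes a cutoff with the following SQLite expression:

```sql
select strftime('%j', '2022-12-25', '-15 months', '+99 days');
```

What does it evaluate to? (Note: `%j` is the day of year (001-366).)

002

First apply '-15 months', '+99 days': 2022-12-25 → 2022-01-02.
Day-of-year for 2022-01-02: days since 2022-01-01 inclusive = 2, zero-padded to 002.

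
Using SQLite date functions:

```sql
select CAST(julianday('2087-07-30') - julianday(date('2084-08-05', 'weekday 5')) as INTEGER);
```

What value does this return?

`weekday 5` advances to the next Friday; 2084-08-05 is a Saturday, so it moves forward to 2084-08-11.
20 days remain in August 2084 after the 11th (31 − 11).
Full months from September 2084 through June 2087 contribute their day counts.
Then 30 days into July 2087.
Total: 20 + 30 + 31 + 30 + 31 + 31 + 28 + 31 + 30 + 31 + 30 + 31 + 31 + 30 + 31 + 30 + 31 + 31 + 28 + 31 + 30 + 31 + 30 + 31 + 31 + 30 + 31 + 30 + 31 + 31 + 28 + 31 + 30 + 31 + 30 + 30 = 1083.

1083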